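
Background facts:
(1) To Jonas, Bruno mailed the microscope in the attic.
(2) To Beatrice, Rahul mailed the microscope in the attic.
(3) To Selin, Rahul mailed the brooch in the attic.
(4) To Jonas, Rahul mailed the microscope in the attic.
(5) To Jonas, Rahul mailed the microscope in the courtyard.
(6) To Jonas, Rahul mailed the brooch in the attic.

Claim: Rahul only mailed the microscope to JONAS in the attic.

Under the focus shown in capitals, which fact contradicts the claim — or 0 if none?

The capitals mark "Jonas" as focus. So "only" rules out other recipients, with the rest (same agent, thing, setting (Rahul / the microscope / in the attic)) as background.
Fact (2) shares the background but differs in recipient (Beatrice) — a counterexample.

2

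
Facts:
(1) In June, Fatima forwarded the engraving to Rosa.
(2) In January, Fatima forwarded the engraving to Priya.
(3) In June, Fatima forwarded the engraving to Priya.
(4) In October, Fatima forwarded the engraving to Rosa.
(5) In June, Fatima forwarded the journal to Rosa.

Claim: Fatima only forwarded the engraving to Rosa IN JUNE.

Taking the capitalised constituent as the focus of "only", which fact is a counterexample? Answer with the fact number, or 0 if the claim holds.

4

The capitals mark "in June" as focus. So "only" rules out other settings, with the rest (agent = Fatima, thing = the engraving, recipient = Rosa) as background.
Fact (4) matches on agent = Fatima, thing = the engraving, recipient = Rosa, but has setting = in October instead. That refutes the claim.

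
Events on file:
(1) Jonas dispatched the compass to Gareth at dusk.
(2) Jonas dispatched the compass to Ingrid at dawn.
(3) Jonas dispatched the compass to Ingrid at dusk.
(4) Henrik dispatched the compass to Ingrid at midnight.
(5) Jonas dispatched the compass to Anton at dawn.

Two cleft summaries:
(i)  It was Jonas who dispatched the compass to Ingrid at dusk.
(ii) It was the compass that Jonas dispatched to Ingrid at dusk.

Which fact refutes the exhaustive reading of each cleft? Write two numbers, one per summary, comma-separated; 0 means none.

0, 0

(i): focus "Jonas". No fact shares thing = the compass, recipient = Ingrid, setting = at dusk with a different agent. 0.
(ii): focus "the compass". No fact shares agent = Jonas, recipient = Ingrid, setting = at dusk with a different thing. 0.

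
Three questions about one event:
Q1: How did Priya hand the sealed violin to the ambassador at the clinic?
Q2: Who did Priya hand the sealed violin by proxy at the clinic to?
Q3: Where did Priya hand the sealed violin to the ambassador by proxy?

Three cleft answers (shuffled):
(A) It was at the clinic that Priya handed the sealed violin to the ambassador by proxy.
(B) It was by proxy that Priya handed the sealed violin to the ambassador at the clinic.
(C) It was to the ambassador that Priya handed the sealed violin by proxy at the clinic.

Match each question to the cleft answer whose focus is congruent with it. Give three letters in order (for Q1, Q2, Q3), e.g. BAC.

BCA

Q1 asks about the manner; cleft (B) focuses "by proxy", which is the manner — so Q1 → B.
Q2 asks about the recipient; cleft (C) focuses "to the ambassador", which is the recipient — so Q2 → C.
Q3 asks about the location; cleft (A) focuses "at the clinic", which is the location — so Q3 → A.
Mapping: Q1→B, Q2→C, Q3→A.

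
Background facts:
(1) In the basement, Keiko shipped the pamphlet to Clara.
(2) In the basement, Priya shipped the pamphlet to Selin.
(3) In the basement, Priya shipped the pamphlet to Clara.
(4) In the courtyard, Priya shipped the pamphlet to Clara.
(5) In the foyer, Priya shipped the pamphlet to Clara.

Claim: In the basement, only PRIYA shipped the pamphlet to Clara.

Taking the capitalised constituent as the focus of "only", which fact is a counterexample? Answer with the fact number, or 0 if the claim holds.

1

The capitals mark "Priya" as focus. So "only" rules out other agents, with the rest (same thing, recipient, setting (the pamphlet / Clara / in the basement)) as background.
Fact (1) matches on same thing, recipient, setting (the pamphlet / Clara / in the basement), but has agent = Keiko instead. That refutes the claim.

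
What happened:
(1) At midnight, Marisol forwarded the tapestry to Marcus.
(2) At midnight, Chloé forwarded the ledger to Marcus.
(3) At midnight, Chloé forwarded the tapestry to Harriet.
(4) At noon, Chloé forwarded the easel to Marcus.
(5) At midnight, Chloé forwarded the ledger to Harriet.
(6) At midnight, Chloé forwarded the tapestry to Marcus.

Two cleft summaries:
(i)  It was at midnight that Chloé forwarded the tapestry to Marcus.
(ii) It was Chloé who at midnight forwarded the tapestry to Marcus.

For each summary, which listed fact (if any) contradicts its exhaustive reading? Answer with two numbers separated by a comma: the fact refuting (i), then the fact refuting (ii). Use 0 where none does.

Summary (i) focuses "at midnight" (the setting); background Chloé as agent and the tapestry as thing and Marcus as recipient. No fact matches that background with a different setting, so 0.
Summary (ii) focuses "Chloé" (the agent); background the tapestry as thing and Marcus as recipient and at midnight as setting. Fact (1) matches that background with agent = Marisol — refutes (ii).

0, 1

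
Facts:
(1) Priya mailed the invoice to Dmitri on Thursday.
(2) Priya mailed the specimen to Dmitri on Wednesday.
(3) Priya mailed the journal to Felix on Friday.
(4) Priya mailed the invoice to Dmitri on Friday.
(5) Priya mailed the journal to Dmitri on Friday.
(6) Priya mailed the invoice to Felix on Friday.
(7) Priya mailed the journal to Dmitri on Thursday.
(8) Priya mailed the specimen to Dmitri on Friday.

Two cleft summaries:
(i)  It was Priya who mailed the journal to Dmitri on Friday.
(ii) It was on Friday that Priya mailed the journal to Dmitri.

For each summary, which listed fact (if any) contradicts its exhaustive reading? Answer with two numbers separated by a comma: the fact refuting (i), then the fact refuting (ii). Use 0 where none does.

0, 7

(i): focus "Priya". No fact shares thing = the journal, recipient = Dmitri, setting = on Friday with a different agent. 0.
(ii): focus "on Friday". Looking for agent = Priya, thing = the journal, recipient = Dmitri with some other setting — fact (7) has on Thursday there. Refuted.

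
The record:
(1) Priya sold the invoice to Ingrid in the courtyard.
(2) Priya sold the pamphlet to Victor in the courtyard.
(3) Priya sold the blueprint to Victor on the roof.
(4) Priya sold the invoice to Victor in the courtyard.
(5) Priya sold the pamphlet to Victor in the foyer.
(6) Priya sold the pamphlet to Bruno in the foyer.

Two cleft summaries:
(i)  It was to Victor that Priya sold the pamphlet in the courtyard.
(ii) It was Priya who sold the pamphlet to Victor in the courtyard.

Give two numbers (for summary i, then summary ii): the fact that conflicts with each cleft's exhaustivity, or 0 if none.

0, 0

(i): focus "Victor". No fact shares agent = Priya, thing = the pamphlet, setting = in the courtyard with a different recipient. 0.
(ii): focus "Priya". No fact shares thing = the pamphlet, recipient = Victor, setting = in the courtyard with a different agent. 0.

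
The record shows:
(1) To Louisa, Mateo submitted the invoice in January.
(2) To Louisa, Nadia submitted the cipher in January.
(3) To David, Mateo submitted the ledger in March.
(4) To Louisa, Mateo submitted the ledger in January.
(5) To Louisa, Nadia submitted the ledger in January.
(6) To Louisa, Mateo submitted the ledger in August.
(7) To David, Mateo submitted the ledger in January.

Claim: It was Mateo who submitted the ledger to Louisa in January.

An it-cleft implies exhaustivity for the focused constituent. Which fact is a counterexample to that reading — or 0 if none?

The cleft puts "Mateo" in focus and presupposes the open proposition with the ledger as thing and Louisa as recipient and in January as setting.
Exhaustivity: Mateo is the only agent satisfying that background.
But fact (5) also has the ledger as thing and Louisa as recipient and in January as setting, with agent = Nadia — so the exhaustive reading fails.

5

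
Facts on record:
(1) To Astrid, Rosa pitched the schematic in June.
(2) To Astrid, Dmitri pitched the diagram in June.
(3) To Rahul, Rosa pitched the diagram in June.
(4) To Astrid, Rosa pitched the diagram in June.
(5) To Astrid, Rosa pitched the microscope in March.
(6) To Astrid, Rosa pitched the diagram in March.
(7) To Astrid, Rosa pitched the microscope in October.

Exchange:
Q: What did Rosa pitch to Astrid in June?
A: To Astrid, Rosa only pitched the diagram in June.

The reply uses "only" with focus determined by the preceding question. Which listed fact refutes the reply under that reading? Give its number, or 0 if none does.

1

Answering "What did ...?" puts focus on the thing — here, "the diagram".
"Only" then excludes alternative things while the background — same agent, recipient, setting (Rosa / Astrid / in June) — is held fixed.
Fact (1) shares the background with a different thing (the schematic) — counterexample.
(Fact (3) would refute a reading with focus on the recipient — but that is not what the question asks.)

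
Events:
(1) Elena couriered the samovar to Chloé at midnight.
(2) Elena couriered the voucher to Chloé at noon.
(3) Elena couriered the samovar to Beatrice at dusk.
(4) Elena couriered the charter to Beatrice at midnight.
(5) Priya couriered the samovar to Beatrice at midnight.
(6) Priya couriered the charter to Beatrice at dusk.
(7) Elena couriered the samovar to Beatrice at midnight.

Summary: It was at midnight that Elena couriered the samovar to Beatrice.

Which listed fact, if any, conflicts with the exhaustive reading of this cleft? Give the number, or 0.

Focus of the cleft: "at midnight" (the setting). Presupposed background: same agent, thing, recipient (Elena / the samovar / Beatrice).
Exhaustivity: at midnight is the only setting satisfying that background.
But fact (3) also has same agent, thing, recipient (Elena / the samovar / Beatrice), with setting = at dusk — so the exhaustive reading fails.

3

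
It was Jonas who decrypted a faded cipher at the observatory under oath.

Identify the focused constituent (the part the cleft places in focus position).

In an it-cleft "It was X that/who ...", the clefted constituent X is the focus; the that/who-clause expresses the presupposed open proposition.
Here the focus is "Jonas". The backgrounded (presupposed) material includes "a faded cipher", "at the observatory" and "under oath".

Jonas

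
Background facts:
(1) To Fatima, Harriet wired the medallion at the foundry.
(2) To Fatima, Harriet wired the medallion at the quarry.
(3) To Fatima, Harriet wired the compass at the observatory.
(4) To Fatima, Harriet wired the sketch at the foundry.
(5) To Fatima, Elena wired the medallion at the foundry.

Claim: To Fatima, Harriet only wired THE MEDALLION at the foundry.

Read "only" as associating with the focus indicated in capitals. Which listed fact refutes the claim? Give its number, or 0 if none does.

Focus (in capitals) is "the medallion" — the thing. "Only" excludes alternative things while holding fixed same agent, recipient, setting (Harriet / Fatima / at the foundry).
Fact (4) matches on same agent, recipient, setting (Harriet / Fatima / at the foundry), but has thing = the sketch instead. That refutes the claim.

4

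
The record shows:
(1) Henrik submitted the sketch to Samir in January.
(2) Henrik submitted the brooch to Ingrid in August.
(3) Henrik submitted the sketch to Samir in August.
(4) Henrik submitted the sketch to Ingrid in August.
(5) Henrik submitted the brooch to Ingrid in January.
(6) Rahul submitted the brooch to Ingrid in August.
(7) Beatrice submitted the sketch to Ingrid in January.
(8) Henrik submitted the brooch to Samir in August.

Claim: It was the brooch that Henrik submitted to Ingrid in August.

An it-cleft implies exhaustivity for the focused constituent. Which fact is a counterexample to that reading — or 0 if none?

4

The cleft puts "the brooch" in focus and presupposes the open proposition with agent = Henrik, recipient = Ingrid, setting = in August.
Exhaustivity: the brooch is the only thing satisfying that background.
But fact (4) also has agent = Henrik, recipient = Ingrid, setting = in August, with thing = the sketch — so the exhaustive reading fails.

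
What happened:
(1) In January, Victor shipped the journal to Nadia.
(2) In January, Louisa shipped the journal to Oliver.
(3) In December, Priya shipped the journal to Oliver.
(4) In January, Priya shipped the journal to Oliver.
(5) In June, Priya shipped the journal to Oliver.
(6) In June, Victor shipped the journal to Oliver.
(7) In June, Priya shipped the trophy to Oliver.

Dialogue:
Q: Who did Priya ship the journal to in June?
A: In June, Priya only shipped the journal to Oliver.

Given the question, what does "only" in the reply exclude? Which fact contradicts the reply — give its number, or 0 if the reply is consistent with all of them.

The question "Who did ... to ...?" targets the recipient, so in the reply the focus falls on "Oliver".
"Only" then excludes alternative recipients while the background — same agent, thing, setting (Priya / the journal / in June) — is held fixed.
No listed fact shares that background with another recipient. Nothing contradicts the reply.
(Fact (7) would refute a reading with focus on the thing — but that is not what the question asks.)

0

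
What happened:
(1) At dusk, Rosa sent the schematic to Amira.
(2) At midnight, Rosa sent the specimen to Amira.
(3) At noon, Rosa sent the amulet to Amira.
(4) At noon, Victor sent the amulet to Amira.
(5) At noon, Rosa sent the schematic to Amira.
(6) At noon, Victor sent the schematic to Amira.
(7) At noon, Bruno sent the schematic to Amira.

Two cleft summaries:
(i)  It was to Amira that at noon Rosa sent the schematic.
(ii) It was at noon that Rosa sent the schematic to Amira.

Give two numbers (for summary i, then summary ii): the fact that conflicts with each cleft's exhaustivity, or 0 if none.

Summary (i) focuses "Amira" (the recipient); background same agent, thing, setting (Rosa / the schematic / at noon). No fact matches that background with a different recipient, so 0.
Summary (ii) focuses "at noon" (the setting); background same agent, thing, recipient (Rosa / the schematic / Amira). Fact (1) matches that background with setting = at dusk — refutes (ii).

0, 1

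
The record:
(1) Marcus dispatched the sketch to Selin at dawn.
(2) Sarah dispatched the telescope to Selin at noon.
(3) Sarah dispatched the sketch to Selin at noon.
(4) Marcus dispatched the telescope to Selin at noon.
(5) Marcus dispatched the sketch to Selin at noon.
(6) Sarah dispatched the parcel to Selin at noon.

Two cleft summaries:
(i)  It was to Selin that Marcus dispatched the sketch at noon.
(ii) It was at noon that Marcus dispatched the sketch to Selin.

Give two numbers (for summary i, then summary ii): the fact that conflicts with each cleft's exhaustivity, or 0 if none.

0, 1

Summary (i) focuses "Selin" (the recipient); background same agent, thing, setting (Marcus / the sketch / at noon). No fact matches that background with a different recipient, so 0.
Summary (ii) focuses "at noon" (the setting); background same agent, thing, recipient (Marcus / the sketch / Selin). Fact (1) matches that background with setting = at dawn — refutes (ii).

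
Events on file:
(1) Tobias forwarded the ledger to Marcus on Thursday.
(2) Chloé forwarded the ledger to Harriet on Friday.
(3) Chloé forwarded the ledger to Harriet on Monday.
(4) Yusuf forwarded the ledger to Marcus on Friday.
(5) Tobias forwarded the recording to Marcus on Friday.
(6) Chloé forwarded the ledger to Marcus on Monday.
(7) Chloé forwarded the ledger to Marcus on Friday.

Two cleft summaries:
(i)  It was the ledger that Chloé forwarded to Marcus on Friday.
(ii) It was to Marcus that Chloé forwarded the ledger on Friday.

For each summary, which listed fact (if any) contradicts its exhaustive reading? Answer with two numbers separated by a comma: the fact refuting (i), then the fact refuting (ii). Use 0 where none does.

Summary (i) focuses "the ledger" (the thing); background same agent, recipient, setting (Chloé / Marcus / on Friday). No fact matches that background with a different thing, so 0.
Summary (ii) focuses "Marcus" (the recipient); background same agent, thing, setting (Chloé / the ledger / on Friday). Fact (2) matches that background with recipient = Harriet — refutes (ii).

0, 2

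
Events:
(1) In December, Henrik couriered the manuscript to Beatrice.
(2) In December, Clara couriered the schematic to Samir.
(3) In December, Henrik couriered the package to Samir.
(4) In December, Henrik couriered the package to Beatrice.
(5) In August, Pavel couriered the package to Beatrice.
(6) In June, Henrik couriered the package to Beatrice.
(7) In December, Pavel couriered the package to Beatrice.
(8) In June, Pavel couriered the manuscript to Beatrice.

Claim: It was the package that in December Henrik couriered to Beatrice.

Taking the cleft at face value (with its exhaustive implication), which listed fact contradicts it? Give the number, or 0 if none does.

Focus of the cleft: "the package" (the thing). Presupposed background: same agent, recipient, setting (Henrik / Beatrice / in December).
The exhaustive reading says no other thing fits that background.
Fact (1) shares the background but with thing = the manuscript; exhaustivity is violated.

1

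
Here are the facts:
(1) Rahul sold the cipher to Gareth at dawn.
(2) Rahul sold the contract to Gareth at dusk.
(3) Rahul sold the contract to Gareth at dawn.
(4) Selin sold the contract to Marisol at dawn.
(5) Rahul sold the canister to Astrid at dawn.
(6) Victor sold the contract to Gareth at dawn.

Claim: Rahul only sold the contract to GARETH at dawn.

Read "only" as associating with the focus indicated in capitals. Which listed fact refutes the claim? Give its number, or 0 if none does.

0

Focus (in capitals) is "Gareth" — the recipient. "Only" excludes alternative recipients while holding fixed Rahul as agent and the contract as thing and at dawn as setting.
Every other fact changes something in the background, not just the recipient. Nothing refutes the claim.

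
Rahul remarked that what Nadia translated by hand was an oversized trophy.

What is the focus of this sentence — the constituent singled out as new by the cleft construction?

an oversized trophy

In a pseudo-cleft "What ... was X", the post-copular constituent X is the focus.
Here the focus is "an oversized trophy". The backgrounded (presupposed) material includes "Nadia" and "by hand".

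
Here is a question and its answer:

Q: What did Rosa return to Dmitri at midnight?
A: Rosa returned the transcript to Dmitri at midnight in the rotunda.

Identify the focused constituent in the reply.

the transcript

The wh-word "what" asks about the direct object.
In the answer, "Rosa", "to Dmitri" and "at midnight" are given — repeated from the question.
"in the rotunda" is also new, but it specifies the location, which is not what the question asks about — so it is not the focus.
The constituent filling the direct object gap is "the transcript"; that is the focus.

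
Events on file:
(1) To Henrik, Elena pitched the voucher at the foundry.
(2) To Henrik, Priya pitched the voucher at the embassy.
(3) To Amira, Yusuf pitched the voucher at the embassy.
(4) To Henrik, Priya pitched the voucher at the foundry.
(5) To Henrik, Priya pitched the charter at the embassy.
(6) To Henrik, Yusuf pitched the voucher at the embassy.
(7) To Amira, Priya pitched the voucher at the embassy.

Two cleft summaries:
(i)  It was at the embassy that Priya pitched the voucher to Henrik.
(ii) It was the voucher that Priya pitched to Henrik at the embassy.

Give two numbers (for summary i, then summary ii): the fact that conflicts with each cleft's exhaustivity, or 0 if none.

4, 5

(i): focus "at the embassy". Looking for same agent, thing, recipient (Priya / the voucher / Henrik) with some other setting — fact (4) has at the foundry there. Refuted.
(ii): focus "the voucher". Looking for same agent, recipient, setting (Priya / Henrik / at the embassy) with some other thing — fact (5) has the charter there. Refuted.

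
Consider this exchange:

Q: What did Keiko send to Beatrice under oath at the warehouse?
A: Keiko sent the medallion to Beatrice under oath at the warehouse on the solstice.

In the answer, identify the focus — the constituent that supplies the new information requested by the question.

The wh-word "what" asks about the direct object.
In the answer, "Keiko", "to Beatrice", "at the warehouse" and "under oath" are given — repeated from the question.
"on the solstice" is also new, but it specifies the time, which is not what the question asks about — so it is not the focus.
The constituent filling the direct object gap is "the medallion"; that is the focus.

the medallion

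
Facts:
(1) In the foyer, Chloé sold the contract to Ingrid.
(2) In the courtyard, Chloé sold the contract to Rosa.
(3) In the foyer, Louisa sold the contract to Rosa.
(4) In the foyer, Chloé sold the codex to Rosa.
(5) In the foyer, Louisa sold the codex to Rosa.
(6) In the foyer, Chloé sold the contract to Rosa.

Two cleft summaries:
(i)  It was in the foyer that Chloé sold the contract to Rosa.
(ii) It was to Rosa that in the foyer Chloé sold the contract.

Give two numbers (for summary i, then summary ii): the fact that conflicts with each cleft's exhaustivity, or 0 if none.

2, 1

(i): focus "in the foyer". Looking for agent = Chloé, thing = the contract, recipient = Rosa with some other setting — fact (2) has in the courtyard there. Refuted.
(ii): focus "Rosa". Looking for agent = Chloé, thing = the contract, setting = in the foyer with some other recipient — fact (1) has Ingrid there. Refuted.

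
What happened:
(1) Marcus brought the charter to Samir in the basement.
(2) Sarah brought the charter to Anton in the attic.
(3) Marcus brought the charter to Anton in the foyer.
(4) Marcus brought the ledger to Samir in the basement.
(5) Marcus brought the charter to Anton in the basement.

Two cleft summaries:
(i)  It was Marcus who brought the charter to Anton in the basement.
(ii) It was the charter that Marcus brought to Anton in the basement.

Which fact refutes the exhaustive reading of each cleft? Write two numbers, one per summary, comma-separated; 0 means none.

Summary (i) focuses "Marcus" (the agent); background thing = the charter, recipient = Anton, setting = in the basement. No fact matches that background with a different agent, so 0.
Summary (ii) focuses "the charter" (the thing); background agent = Marcus, recipient = Anton, setting = in the basement. No fact matches that background with a different thing, so 0.

0, 0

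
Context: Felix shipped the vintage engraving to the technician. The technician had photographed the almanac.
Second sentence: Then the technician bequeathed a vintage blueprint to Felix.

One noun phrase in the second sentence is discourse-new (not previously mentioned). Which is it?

"the technician" and "Felix" in the second sentence are given — already mentioned in the context.
"a vintage blueprint" has no antecedent in the context; it is discourse-new (the indefinite article also signals a new referent).

a vintage blueprint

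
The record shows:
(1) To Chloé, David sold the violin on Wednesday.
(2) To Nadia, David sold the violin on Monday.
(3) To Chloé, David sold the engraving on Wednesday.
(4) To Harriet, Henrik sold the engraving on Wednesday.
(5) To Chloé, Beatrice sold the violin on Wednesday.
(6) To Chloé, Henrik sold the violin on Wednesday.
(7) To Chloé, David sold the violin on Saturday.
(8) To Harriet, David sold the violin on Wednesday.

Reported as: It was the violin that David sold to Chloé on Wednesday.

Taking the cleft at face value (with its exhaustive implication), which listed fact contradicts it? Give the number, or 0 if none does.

Focus of the cleft: "the violin" (the thing). Presupposed background: agent = David, recipient = Chloé, setting = on Wednesday.
Exhaustivity: the violin is the only thing satisfying that background.
But fact (3) also has agent = David, recipient = Chloé, setting = on Wednesday, with thing = the engraving — so the exhaustive reading fails.

3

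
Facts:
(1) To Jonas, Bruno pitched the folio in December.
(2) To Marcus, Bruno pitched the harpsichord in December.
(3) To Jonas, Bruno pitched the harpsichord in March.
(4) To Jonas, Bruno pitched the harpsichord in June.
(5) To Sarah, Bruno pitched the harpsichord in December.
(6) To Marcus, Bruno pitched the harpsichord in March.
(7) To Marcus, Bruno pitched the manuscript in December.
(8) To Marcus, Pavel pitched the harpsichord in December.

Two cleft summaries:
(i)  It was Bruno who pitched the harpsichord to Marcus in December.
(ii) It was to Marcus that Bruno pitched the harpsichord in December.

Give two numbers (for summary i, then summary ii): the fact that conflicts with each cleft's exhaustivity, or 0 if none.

8, 5

Summary (i) focuses "Bruno" (the agent); background thing = the harpsichord, recipient = Marcus, setting = in December. Fact (8) matches that background with agent = Pavel — refutes (i).
Summary (ii) focuses "Marcus" (the recipient); background agent = Bruno, thing = the harpsichord, setting = in December. Fact (5) matches that background with recipient = Sarah — refutes (ii).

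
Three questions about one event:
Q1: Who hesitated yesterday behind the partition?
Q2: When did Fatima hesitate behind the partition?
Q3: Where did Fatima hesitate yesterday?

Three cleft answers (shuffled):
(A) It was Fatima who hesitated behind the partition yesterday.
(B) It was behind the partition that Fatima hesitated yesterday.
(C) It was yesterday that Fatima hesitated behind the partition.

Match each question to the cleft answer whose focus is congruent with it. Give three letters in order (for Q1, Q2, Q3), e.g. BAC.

ACB

Q1 asks about the subject (agent); cleft (A) focuses "Fatima", which is the subject (agent) — so Q1 → A.
Q2 asks about the time; cleft (C) focuses "yesterday", which is the time — so Q2 → C.
Q3 asks about the location; cleft (B) focuses "behind the partition", which is the location — so Q3 → B.
Mapping: Q1→A, Q2→C, Q3→B.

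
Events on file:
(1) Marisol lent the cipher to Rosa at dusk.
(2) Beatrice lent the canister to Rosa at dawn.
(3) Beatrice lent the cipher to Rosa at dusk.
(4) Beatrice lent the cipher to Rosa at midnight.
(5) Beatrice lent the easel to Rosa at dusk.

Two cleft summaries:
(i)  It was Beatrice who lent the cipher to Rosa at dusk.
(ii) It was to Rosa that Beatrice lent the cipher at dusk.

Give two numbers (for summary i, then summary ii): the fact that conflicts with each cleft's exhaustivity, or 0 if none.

Summary (i) focuses "Beatrice" (the agent); background thing = the cipher, recipient = Rosa, setting = at dusk. Fact (1) matches that background with agent = Marisol — refutes (i).
Summary (ii) focuses "Rosa" (the recipient); background agent = Beatrice, thing = the cipher, setting = at dusk. No fact matches that background with a different recipient, so 0.

1, 0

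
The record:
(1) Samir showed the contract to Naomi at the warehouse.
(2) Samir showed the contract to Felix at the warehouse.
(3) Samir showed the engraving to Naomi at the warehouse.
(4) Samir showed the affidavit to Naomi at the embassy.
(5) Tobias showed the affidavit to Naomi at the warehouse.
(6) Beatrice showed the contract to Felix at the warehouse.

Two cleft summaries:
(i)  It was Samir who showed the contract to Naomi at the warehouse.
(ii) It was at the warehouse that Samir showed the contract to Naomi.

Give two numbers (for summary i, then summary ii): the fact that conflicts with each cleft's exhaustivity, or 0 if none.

0, 0

Summary (i) focuses "Samir" (the agent); background thing = the contract, recipient = Naomi, setting = at the warehouse. No fact matches that background with a different agent, so 0.
Summary (ii) focuses "at the warehouse" (the setting); background agent = Samir, thing = the contract, recipient = Naomi. No fact matches that background with a different setting, so 0.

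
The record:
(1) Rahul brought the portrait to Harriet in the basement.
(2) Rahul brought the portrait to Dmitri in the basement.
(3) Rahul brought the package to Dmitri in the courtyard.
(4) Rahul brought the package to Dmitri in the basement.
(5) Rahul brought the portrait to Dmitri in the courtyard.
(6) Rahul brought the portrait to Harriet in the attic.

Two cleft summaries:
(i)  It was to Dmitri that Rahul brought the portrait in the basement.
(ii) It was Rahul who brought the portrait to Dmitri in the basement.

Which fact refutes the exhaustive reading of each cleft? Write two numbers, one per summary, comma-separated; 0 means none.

Summary (i) focuses "Dmitri" (the recipient); background same agent, thing, setting (Rahul / the portrait / in the basement). Fact (1) matches that background with recipient = Harriet — refutes (i).
Summary (ii) focuses "Rahul" (the agent); background same thing, recipient, setting (the portrait / Dmitri / in the basement). No fact matches that background with a different agent, so 0.

1, 0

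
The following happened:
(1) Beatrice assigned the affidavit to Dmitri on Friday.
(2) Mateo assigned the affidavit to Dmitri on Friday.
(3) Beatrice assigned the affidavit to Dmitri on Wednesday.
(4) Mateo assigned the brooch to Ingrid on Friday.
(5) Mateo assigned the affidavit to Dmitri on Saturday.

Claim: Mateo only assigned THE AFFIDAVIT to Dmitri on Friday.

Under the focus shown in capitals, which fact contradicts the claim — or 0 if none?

Focus (in capitals) is "the affidavit" — the thing. "Only" excludes alternative things while holding fixed same agent, recipient, setting (Mateo / Dmitri / on Friday).
Every other fact changes something in the background, not just the thing. Nothing refutes the claim.

0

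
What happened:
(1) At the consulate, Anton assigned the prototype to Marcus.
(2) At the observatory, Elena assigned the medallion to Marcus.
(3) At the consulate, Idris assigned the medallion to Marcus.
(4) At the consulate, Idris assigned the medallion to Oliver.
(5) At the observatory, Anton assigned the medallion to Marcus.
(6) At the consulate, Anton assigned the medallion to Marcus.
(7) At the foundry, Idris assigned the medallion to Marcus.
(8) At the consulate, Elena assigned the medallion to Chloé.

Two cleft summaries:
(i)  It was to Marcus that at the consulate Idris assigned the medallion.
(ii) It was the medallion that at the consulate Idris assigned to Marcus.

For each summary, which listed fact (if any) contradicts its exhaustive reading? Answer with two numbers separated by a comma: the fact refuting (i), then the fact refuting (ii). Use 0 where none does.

Summary (i) focuses "Marcus" (the recipient); background same agent, thing, setting (Idris / the medallion / at the consulate). Fact (4) matches that background with recipient = Oliver — refutes (i).
Summary (ii) focuses "the medallion" (the thing); background same agent, recipient, setting (Idris / Marcus / at the consulate). No fact matches that background with a different thing, so 0.

4, 0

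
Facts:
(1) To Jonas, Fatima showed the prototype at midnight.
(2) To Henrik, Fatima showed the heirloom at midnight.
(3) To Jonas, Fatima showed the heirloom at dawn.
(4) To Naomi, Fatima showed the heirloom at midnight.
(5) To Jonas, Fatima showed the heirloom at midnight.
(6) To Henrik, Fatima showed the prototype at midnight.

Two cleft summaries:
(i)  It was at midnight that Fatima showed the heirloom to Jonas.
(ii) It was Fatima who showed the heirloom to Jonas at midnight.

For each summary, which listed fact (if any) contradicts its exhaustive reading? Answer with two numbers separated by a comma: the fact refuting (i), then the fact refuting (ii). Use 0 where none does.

3, 0

Summary (i) focuses "at midnight" (the setting); background Fatima as agent and the heirloom as thing and Jonas as recipient. Fact (3) matches that background with setting = at dawn — refutes (i).
Summary (ii) focuses "Fatima" (the agent); background the heirloom as thing and Jonas as recipient and at midnight as setting. No fact matches that background with a different agent, so 0.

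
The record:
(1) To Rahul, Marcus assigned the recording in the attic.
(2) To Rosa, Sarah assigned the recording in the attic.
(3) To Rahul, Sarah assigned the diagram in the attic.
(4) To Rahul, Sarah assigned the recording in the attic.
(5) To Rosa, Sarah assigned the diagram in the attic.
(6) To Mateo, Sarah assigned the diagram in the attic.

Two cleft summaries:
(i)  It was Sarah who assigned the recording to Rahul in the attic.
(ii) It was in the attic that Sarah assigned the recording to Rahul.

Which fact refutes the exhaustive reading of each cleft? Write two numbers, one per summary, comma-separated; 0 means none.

Summary (i) focuses "Sarah" (the agent); background same thing, recipient, setting (the recording / Rahul / in the attic). Fact (1) matches that background with agent = Marcus — refutes (i).
Summary (ii) focuses "in the attic" (the setting); background same agent, thing, recipient (Sarah / the recording / Rahul). No fact matches that background with a different setting, so 0.

1, 0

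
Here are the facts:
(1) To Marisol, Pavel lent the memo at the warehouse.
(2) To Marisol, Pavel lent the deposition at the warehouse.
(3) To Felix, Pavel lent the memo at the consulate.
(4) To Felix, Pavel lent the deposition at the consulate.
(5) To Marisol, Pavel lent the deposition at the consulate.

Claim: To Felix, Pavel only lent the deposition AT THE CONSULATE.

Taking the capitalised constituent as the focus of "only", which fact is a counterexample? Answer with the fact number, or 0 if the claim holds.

0

Focus (in capitals) is "at the consulate" — the setting. "Only" excludes alternative settings while holding fixed agent = Pavel, thing = the deposition, recipient = Felix.
Every other fact changes something in the background, not just the setting. Nothing refutes the claim.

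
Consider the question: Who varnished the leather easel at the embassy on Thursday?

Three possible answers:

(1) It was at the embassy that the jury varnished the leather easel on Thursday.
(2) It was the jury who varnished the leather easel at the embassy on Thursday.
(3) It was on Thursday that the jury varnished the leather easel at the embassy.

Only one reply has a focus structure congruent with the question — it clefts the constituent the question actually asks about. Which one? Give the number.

2

The question word "who" targets the subject (agent).
Option (1) clefts "at the embassy" — the location, not what was asked.
Option (2) clefts "the jury" — that matches what the question asks about.
Option (3) clefts "on Thursday" — the time, not what was asked.
So the congruent reply is (2).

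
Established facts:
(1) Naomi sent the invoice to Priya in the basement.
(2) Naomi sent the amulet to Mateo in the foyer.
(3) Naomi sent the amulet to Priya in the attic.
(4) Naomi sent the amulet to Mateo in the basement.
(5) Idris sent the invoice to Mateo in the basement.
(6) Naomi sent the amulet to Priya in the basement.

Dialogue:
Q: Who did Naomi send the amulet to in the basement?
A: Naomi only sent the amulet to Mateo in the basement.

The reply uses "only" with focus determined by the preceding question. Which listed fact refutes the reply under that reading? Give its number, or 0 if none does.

Answering "Who did ... to ...?" puts focus on the recipient — here, "Mateo".
So "only" ranges over recipients; the rest (Naomi as agent and the amulet as thing and in the basement as setting) is presupposed.
Fact (6) keeps Naomi as agent and the amulet as thing and in the basement as setting but has recipient = Priya; that refutes the reply.
(Fact (2) would refute a reading with focus on the setting — but that is not what the question asks.)

6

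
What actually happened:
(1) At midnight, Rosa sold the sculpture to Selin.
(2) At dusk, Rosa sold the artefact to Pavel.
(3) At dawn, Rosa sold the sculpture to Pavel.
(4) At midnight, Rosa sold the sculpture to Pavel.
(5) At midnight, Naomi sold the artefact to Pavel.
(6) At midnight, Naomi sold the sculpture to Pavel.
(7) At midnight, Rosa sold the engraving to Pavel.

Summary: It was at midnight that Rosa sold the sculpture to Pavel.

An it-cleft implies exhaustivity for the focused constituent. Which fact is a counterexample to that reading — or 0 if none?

Focus of the cleft: "at midnight" (the setting). Presupposed background: Rosa as agent and the sculpture as thing and Pavel as recipient.
The exhaustive reading says no other setting fits that background.
But fact (3) also has Rosa as agent and the sculpture as thing and Pavel as recipient, with setting = at dawn — so the exhaustive reading fails.

3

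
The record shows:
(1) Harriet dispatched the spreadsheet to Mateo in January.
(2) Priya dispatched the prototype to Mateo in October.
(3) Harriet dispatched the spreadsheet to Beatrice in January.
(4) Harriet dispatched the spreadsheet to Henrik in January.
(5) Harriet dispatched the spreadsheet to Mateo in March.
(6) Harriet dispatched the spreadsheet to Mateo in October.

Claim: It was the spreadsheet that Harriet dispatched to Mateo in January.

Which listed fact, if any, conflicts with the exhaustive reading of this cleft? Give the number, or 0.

0

Focus of the cleft: "the spreadsheet" (the thing). Presupposed background: Harriet as agent and Mateo as recipient and in January as setting.
The exhaustive reading says no other thing fits that background.
No listed fact matches the background with a different thing. Exhaustivity holds.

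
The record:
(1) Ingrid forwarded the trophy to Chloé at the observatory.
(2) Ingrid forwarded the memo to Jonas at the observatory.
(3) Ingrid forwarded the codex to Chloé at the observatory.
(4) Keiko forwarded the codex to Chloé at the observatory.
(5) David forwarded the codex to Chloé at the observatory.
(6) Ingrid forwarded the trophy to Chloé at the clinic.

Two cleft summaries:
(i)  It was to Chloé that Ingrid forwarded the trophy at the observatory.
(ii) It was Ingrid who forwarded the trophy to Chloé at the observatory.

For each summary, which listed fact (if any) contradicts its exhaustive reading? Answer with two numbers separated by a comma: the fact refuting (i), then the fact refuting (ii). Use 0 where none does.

0, 0

(i): focus "Chloé". No fact shares same agent, thing, setting (Ingrid / the trophy / at the observatory) with a different recipient. 0.
(ii): focus "Ingrid". No fact shares same thing, recipient, setting (the trophy / Chloé / at the observatory) with a different agent. 0.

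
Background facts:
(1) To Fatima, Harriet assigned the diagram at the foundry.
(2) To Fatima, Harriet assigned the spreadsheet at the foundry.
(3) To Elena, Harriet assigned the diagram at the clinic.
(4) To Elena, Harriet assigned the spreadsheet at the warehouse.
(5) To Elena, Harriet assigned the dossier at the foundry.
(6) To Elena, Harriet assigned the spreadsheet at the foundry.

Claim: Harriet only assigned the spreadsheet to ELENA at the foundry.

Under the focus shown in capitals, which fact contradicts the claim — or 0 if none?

Focus (in capitals) is "Elena" — the recipient. "Only" excludes alternative recipients while holding fixed same agent, thing, setting (Harriet / the spreadsheet / at the foundry).
Fact (2) shares the background but differs in recipient (Fatima) — a counterexample.

2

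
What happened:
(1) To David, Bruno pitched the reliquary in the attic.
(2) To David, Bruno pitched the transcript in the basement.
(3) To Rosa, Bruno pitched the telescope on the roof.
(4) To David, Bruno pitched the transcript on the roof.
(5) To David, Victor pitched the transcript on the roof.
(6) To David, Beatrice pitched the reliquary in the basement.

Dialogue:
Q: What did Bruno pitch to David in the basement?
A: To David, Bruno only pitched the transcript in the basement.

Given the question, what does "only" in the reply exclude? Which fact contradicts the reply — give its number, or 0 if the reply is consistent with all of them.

Answering "What did ...?" puts focus on the thing — here, "the transcript".
"Only" then excludes alternative things while the background — same agent, recipient, setting (Bruno / David / in the basement) — is held fixed.
No listed fact shares that background with another thing. Nothing contradicts the reply.
(Fact (4) would refute a reading with focus on the setting — but that is not what the question asks.)

0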